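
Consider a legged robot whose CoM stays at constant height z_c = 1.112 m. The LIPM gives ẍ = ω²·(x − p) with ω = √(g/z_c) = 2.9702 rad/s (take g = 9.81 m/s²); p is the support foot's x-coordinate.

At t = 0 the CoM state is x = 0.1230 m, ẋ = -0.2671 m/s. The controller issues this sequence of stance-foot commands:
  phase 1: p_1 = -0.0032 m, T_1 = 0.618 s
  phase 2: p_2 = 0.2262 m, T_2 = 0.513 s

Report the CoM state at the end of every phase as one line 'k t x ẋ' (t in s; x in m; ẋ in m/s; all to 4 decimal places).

phase 1: p=-0.0032, T=0.618, ωT=1.835584, cosh=3.214156, sinh=3.054636; start (x,ẋ)=(0.123000, -0.267100) → end (x,ẋ)=(0.127733, 0.286496)
phase 2: p=0.2262, T=0.513, ωT=1.523713, cosh=2.403566, sinh=2.185665; start (x,ẋ)=(0.127733, 0.286496) → end (x,ẋ)=(0.200352, 0.049382)

1 0.6180 0.1277 0.2865
2 1.1310 0.2004 0.0494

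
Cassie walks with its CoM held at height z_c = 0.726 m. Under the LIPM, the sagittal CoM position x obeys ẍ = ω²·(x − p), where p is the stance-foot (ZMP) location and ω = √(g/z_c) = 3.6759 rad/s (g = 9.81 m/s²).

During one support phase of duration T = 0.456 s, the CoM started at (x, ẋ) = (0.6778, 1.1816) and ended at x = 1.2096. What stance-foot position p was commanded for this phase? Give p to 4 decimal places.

p = 0.8461

ωT = 3.6759·0.456 = 1.676210; cosh(ωT) = 2.766171, sinh(ωT) = 2.579090
x(T) = p + (x₀−p)·cosh(ωT) + (ẋ₀/ω)·sinh(ωT) ⇒ p·(1 − cosh) = x(T) − x₀·cosh − (ẋ₀/ω)·sinh
numerator   = 1.2096 − (0.6778)·2.766171 − (1.1816/3.6759)·2.579090 = -1.494347
denominator = 1 − 2.766171 = -1.766171
p = -1.494347 / -1.766171 = 0.8461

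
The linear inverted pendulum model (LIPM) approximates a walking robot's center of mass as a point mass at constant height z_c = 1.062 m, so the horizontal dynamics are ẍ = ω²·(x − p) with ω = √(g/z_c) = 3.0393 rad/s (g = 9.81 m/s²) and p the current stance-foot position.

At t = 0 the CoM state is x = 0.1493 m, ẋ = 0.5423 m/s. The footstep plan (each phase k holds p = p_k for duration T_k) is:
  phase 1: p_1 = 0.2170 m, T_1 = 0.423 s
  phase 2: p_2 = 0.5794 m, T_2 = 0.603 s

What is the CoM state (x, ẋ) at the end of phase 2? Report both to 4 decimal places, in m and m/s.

x = 0.6640, ẋ = 0.4666

phase 1: p=0.2170, T=0.423, ωT=1.285624, cosh=1.946701, sinh=1.670223; start (x,ẋ)=(0.149300, 0.542300) → end (x,ẋ)=(0.383225, 0.712030)
phase 2: p=0.5794, T=0.603, ωT=1.832698, cosh=3.205355, sinh=3.045373; start (x,ẋ)=(0.383225, 0.712030) → end (x,ẋ)=(0.664042, 0.466551)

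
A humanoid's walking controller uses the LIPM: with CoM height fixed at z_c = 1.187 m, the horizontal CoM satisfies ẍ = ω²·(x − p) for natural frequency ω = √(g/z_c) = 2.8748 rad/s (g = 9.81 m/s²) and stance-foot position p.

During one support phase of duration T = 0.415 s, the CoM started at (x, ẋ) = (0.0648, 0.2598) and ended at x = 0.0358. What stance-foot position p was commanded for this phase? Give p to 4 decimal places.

ωT = 2.8748·0.415 = 1.193042; cosh(ωT) = 1.800196, sinh(ωT) = 1.496899
x(T) = p + (x₀−p)·cosh(ωT) + (ẋ₀/ω)·sinh(ωT) ⇒ p·(1 − cosh) = x(T) − x₀·cosh − (ẋ₀/ω)·sinh
numerator   = 0.0358 − (0.0648)·1.800196 − (0.2598/2.8748)·1.496899 = -0.216130
denominator = 1 − 1.800196 = -0.800196
p = -0.216130 / -0.800196 = 0.2701

p = 0.2701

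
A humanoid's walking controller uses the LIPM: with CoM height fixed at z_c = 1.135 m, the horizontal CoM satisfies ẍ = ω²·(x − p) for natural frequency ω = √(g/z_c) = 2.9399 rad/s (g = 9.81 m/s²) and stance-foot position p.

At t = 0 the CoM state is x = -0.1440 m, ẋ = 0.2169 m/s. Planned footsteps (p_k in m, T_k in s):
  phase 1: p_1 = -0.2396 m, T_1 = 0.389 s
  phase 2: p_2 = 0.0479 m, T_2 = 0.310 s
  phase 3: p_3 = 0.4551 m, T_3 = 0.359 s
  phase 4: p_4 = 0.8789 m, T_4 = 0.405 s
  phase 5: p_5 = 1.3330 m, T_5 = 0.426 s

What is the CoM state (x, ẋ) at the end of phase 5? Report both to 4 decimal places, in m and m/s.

phase 1: p=-0.2396, T=0.389, ωT=1.143621, cosh=1.728387, sinh=1.409724; start (x,ẋ)=(-0.144000, 0.216900) → end (x,ẋ)=(0.029640, 0.771096)
phase 2: p=0.0479, T=0.310, ωT=0.911369, cosh=1.444850, sinh=1.042876; start (x,ẋ)=(0.029640, 0.771096) → end (x,ẋ)=(0.295050, 1.058136)
phase 3: p=0.4551, T=0.359, ωT=1.055424, cosh=1.610619, sinh=1.262574; start (x,ẋ)=(0.295050, 1.058136) → end (x,ẋ)=(0.651749, 1.110174)
phase 4: p=0.8789, T=0.405, ωT=1.190660, cosh=1.796635, sinh=1.492615; start (x,ẋ)=(0.651749, 1.110174) → end (x,ẋ)=(1.034438, 0.997808)
phase 5: p=1.3330, T=0.426, ωT=1.252397, cosh=1.892270, sinh=1.606451; start (x,ẋ)=(1.034438, 0.997808) → end (x,ẋ)=(1.313274, 0.478075)

x = 1.3133, ẋ = 0.4781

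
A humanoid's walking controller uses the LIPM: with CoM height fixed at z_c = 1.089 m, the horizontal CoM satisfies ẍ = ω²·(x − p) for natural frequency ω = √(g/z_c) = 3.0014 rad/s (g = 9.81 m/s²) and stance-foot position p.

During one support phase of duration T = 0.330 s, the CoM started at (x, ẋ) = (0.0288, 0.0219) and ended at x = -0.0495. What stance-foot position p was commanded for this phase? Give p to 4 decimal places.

p = 0.1919

ωT = 3.0014·0.330 = 0.990462; cosh(ωT) = 1.531942, sinh(ωT) = 1.160537
x(T) = p + (x₀−p)·cosh(ωT) + (ẋ₀/ω)·sinh(ωT) ⇒ p·(1 − cosh) = x(T) − x₀·cosh − (ẋ₀/ω)·sinh
numerator   = -0.0495 − (0.0288)·1.531942 − (0.0219/3.0014)·1.160537 = -0.102088
denominator = 1 − 1.531942 = -0.531942
p = -0.102088 / -0.531942 = 0.1919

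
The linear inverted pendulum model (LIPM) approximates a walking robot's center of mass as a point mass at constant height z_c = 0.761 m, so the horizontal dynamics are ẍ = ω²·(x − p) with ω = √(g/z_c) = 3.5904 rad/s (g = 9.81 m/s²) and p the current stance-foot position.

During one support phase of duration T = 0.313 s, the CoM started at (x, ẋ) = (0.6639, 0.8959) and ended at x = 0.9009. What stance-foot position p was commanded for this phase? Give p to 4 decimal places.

ωT = 3.5904·0.313 = 1.123795; cosh(ωT) = 1.700776, sinh(ωT) = 1.375732
x(T) = p + (x₀−p)·cosh(ωT) + (ẋ₀/ω)·sinh(ωT) ⇒ p·(1 − cosh) = x(T) − x₀·cosh − (ẋ₀/ω)·sinh
numerator   = 0.9009 − (0.6639)·1.700776 − (0.8959/3.5904)·1.375732 = -0.571527
denominator = 1 − 1.700776 = -0.700776
p = -0.571527 / -0.700776 = 0.8156

p = 0.8156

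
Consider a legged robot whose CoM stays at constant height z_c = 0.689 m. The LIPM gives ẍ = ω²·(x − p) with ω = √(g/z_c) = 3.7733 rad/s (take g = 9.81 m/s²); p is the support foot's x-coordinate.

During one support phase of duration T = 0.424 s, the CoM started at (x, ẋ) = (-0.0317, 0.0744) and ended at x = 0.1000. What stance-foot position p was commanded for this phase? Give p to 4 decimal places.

ωT = 3.7733·0.424 = 1.599879; cosh(ωT) = 2.577178, sinh(ωT) = 2.375257
x(T) = p + (x₀−p)·cosh(ωT) + (ẋ₀/ω)·sinh(ωT) ⇒ p·(1 − cosh) = x(T) − x₀·cosh − (ẋ₀/ω)·sinh
numerator   = 0.1000 − (-0.0317)·2.577178 − (0.0744/3.7733)·2.375257 = 0.134862
denominator = 1 − 2.577178 = -1.577178
p = 0.134862 / -1.577178 = -0.0855

p = -0.0855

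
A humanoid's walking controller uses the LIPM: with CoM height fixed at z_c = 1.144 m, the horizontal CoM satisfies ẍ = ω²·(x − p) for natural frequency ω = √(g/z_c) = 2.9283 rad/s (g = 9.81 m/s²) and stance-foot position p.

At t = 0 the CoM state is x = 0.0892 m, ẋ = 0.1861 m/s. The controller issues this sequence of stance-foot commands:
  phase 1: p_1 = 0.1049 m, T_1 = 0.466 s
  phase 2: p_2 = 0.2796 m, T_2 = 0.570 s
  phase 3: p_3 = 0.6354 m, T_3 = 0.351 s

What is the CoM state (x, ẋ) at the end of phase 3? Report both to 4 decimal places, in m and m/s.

x = 0.1614, ẋ = -0.9768

phase 1: p=0.1049, T=0.466, ωT=1.364588, cosh=2.084798, sinh=1.829312; start (x,ẋ)=(0.089200, 0.186100) → end (x,ẋ)=(0.188426, 0.303879)
phase 2: p=0.2796, T=0.570, ωT=1.669131, cosh=2.747982, sinh=2.559571; start (x,ẋ)=(0.188426, 0.303879) → end (x,ẋ)=(0.294669, 0.151685)
phase 3: p=0.6354, T=0.351, ωT=1.027833, cosh=1.576392, sinh=1.218611; start (x,ẋ)=(0.294669, 0.151685) → end (x,ẋ)=(0.161399, -0.976768)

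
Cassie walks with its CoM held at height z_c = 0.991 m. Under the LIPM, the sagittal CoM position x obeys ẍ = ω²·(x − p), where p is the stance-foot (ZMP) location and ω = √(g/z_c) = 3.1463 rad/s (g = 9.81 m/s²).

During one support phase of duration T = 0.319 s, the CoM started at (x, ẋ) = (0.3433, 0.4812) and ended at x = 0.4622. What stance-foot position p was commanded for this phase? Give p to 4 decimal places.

ωT = 3.1463·0.319 = 1.003670; cosh(ωT) = 1.547404, sinh(ωT) = 1.180872
x(T) = p + (x₀−p)·cosh(ωT) + (ẋ₀/ω)·sinh(ωT) ⇒ p·(1 − cosh) = x(T) − x₀·cosh − (ẋ₀/ω)·sinh
numerator   = 0.4622 − (0.3433)·1.547404 − (0.4812/3.1463)·1.180872 = -0.249628
denominator = 1 − 1.547404 = -0.547404
p = -0.249628 / -0.547404 = 0.4560

p = 0.4560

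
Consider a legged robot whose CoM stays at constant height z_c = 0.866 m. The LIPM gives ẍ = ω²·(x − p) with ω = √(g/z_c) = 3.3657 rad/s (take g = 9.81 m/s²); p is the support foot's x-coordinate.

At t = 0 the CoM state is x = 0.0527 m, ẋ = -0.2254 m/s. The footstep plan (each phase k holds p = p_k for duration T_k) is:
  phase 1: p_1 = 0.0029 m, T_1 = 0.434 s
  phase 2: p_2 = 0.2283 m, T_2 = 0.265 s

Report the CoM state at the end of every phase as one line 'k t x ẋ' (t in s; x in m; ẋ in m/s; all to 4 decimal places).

phase 1: p=0.0029, T=0.434, ωT=1.460714, cosh=2.270552, sinh=2.038482; start (x,ẋ)=(0.052700, -0.225400) → end (x,ẋ)=(-0.020543, -0.170109)
phase 2: p=0.2283, T=0.265, ωT=0.891911, cosh=1.424829, sinh=1.014957; start (x,ẋ)=(-0.020543, -0.170109) → end (x,ẋ)=(-0.177557, -1.092434)

1 0.4340 -0.0205 -0.1701
2 0.6990 -0.1776 -1.0924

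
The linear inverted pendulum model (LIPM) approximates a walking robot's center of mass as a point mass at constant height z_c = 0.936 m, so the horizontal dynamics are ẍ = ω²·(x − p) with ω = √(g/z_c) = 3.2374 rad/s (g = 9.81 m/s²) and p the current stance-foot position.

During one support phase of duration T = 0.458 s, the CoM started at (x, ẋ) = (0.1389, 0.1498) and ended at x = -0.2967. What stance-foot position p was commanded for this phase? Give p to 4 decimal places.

p = 0.5434

ωT = 3.2374·0.458 = 1.482729; cosh(ωT) = 2.315984, sinh(ωT) = 2.088967
x(T) = p + (x₀−p)·cosh(ωT) + (ẋ₀/ω)·sinh(ωT) ⇒ p·(1 − cosh) = x(T) − x₀·cosh − (ẋ₀/ω)·sinh
numerator   = -0.2967 − (0.1389)·2.315984 − (0.1498/3.2374)·2.088967 = -0.715050
denominator = 1 − 2.315984 = -1.315984
p = -0.715050 / -1.315984 = 0.5434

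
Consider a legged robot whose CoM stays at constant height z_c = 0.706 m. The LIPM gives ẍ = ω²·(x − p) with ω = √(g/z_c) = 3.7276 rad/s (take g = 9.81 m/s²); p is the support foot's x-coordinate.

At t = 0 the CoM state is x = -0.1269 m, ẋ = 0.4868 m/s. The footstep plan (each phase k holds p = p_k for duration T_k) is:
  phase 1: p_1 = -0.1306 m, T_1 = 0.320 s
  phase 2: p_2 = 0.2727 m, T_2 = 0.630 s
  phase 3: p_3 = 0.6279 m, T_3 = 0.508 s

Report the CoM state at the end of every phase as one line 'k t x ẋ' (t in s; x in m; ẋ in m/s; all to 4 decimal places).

phase 1: p=-0.1306, T=0.320, ωT=1.192832, cosh=1.799882, sinh=1.496521; start (x,ẋ)=(-0.126900, 0.486800) → end (x,ẋ)=(0.071495, 0.896823)
phase 2: p=0.2727, T=0.630, ωT=2.348388, cosh=5.282102, sinh=5.186579; start (x,ẋ)=(0.071495, 0.896823) → end (x,ẋ)=(0.457755, 0.847122)
phase 3: p=0.6279, T=0.508, ωT=1.893621, cosh=3.396953, sinh=3.246427; start (x,ẋ)=(0.457755, 0.847122) → end (x,ẋ)=(0.787698, 0.818644)

1 0.3200 0.0715 0.8968
2 0.9500 0.4578 0.8471
3 1.4580 0.7877 0.8186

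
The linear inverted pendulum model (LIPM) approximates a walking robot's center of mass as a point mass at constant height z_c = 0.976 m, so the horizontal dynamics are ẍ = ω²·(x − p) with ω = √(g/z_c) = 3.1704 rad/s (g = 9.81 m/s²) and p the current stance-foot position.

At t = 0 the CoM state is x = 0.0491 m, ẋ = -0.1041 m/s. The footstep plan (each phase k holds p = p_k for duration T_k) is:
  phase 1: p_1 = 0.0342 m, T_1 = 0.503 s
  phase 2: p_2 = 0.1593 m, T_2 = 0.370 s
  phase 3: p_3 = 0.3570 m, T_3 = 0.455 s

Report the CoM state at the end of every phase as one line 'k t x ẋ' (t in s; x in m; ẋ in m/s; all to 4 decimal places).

phase 1: p=0.0342, T=0.503, ωT=1.594711, cosh=2.564937, sinh=2.361969; start (x,ẋ)=(0.049100, -0.104100) → end (x,ẋ)=(-0.005138, -0.155433)
phase 2: p=0.1593, T=0.370, ωT=1.173048, cosh=1.770625, sinh=1.461203; start (x,ẋ)=(-0.005138, -0.155433) → end (x,ẋ)=(-0.203495, -1.036987)
phase 3: p=0.3570, T=0.455, ωT=1.442532, cosh=2.233862, sinh=1.997534; start (x,ẋ)=(-0.203495, -1.036987) → end (x,ẋ)=(-1.548429, -5.866089)

1 0.5030 -0.0051 -0.1554
2 0.8730 -0.2035 -1.0370
3 1.3280 -1.5484 -5.8661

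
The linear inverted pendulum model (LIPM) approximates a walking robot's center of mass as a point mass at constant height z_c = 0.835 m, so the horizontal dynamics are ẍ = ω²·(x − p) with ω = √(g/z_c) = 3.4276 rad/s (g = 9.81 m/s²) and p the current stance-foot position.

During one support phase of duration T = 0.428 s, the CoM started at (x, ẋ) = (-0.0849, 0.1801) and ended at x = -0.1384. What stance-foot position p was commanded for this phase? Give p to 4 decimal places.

p = 0.0408

ωT = 3.4276·0.428 = 1.467013; cosh(ωT) = 2.283438, sinh(ωT) = 2.052825
x(T) = p + (x₀−p)·cosh(ωT) + (ẋ₀/ω)·sinh(ωT) ⇒ p·(1 − cosh) = x(T) − x₀·cosh − (ẋ₀/ω)·sinh
numerator   = -0.1384 − (-0.0849)·2.283438 − (0.1801/3.4276)·2.052825 = -0.052400
denominator = 1 − 2.283438 = -1.283438
p = -0.052400 / -1.283438 = 0.0408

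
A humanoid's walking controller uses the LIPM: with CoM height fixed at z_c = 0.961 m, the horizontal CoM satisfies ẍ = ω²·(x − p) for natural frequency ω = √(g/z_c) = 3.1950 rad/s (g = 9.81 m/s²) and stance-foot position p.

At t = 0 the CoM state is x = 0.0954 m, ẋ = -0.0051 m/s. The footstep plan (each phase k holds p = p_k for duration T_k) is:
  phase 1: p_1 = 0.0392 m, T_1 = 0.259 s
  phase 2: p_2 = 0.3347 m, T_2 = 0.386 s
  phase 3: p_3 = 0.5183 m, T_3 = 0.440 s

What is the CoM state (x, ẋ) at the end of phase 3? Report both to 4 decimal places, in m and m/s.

phase 1: p=0.0392, T=0.259, ωT=0.827505, cosh=1.362371, sinh=0.925233; start (x,ẋ)=(0.095400, -0.005100) → end (x,ẋ)=(0.114288, 0.159186)
phase 2: p=0.3347, T=0.386, ωT=1.233270, cosh=1.861887, sinh=1.570548; start (x,ẋ)=(0.114288, 0.159186) → end (x,ẋ)=(0.002569, -0.809618)
phase 3: p=0.5183, T=0.440, ωT=1.405800, cosh=2.161980, sinh=1.916809; start (x,ẋ)=(0.002569, -0.809618) → end (x,ẋ)=(-1.082423, -4.908823)

x = -1.0824, ẋ = -4.9088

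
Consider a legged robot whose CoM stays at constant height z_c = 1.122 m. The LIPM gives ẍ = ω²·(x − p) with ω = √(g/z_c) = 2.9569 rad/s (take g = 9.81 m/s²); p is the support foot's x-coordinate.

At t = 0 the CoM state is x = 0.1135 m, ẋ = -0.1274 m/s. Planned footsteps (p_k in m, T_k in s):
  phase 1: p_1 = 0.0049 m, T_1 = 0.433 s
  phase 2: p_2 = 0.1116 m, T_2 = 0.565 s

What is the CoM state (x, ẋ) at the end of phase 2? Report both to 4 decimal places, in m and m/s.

phase 1: p=0.0049, T=0.433, ωT=1.280338, cosh=1.937899, sinh=1.659956; start (x,ẋ)=(0.113500, -0.127400) → end (x,ẋ)=(0.143836, 0.286156)
phase 2: p=0.1116, T=0.565, ωT=1.670648, cosh=2.751869, sinh=2.563744; start (x,ẋ)=(0.143836, 0.286156) → end (x,ẋ)=(0.448416, 1.031832)

x = 0.4484, ẋ = 1.0318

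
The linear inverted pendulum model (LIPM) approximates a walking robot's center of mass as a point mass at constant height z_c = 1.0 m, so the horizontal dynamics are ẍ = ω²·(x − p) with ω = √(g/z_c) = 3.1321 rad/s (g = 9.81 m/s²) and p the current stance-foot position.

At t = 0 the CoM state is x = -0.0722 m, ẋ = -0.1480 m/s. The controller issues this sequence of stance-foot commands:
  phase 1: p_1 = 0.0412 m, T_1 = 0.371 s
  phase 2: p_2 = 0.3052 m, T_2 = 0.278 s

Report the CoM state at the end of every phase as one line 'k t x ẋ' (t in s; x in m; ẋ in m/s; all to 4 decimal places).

phase 1: p=0.0412, T=0.371, ωT=1.162009, cosh=1.754603, sinh=1.441746; start (x,ẋ)=(-0.072200, -0.148000) → end (x,ẋ)=(-0.225898, -0.771761)
phase 2: p=0.3052, T=0.278, ωT=0.870724, cosh=1.403644, sinh=0.984995; start (x,ẋ)=(-0.225898, -0.771761) → end (x,ẋ)=(-0.682979, -2.721770)

1 0.3710 -0.2259 -0.7718
2 0.6490 -0.6830 -2.7218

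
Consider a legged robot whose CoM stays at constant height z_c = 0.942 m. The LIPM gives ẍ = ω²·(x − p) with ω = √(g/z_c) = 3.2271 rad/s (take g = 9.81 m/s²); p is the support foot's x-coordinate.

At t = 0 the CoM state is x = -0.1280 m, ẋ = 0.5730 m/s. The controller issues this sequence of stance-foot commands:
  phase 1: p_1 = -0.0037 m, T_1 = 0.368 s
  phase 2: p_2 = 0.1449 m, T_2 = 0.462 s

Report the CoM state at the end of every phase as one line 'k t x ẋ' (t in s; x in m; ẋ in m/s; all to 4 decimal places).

1 0.3680 0.0376 0.4303
2 0.8300 0.1756 0.2740

phase 1: p=-0.0037, T=0.368, ωT=1.187573, cosh=1.792037, sinh=1.487076; start (x,ẋ)=(-0.128000, 0.573000) → end (x,ẋ)=(0.037593, 0.430328)
phase 2: p=0.1449, T=0.462, ωT=1.490920, cosh=2.333173, sinh=2.108008; start (x,ẋ)=(0.037593, 0.430328) → end (x,ẋ)=(0.175634, 0.274050)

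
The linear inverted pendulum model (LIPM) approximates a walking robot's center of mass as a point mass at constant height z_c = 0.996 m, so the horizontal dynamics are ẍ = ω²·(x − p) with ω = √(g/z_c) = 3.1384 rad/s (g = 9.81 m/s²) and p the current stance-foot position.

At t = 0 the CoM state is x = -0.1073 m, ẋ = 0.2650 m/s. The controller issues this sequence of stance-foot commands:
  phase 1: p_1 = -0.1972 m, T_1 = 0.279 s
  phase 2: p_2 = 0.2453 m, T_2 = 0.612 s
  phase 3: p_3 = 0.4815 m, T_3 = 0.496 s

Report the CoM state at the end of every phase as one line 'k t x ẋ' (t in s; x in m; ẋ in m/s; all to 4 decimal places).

1 0.2790 0.0132 0.6531
2 0.8910 0.1310 -0.1562
3 1.3870 -0.4993 -2.8791

phase 1: p=-0.1972, T=0.279, ωT=0.875614, cosh=1.408477, sinh=0.991871; start (x,ẋ)=(-0.107300, 0.265000) → end (x,ẋ)=(0.013174, 0.653095)
phase 2: p=0.2453, T=0.612, ωT=1.920701, cosh=3.486122, sinh=3.339618; start (x,ẋ)=(0.013174, 0.653095) → end (x,ẋ)=(0.131047, -0.156161)
phase 3: p=0.4815, T=0.496, ωT=1.556646, cosh=2.476865, sinh=2.266023; start (x,ẋ)=(0.131047, -0.156161) → end (x,ẋ)=(-0.499278, -2.879103)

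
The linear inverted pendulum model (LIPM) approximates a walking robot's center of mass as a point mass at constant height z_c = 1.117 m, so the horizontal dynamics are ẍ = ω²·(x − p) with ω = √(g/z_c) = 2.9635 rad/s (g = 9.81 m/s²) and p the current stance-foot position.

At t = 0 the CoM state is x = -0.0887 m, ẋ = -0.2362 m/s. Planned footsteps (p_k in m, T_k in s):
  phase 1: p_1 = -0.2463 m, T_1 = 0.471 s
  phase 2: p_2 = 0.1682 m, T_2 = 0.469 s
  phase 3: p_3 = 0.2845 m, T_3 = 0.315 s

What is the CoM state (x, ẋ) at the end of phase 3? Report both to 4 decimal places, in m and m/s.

x = -0.4139, ẋ = -1.8308

phase 1: p=-0.2463, T=0.471, ωT=1.395808, cosh=2.142935, sinh=1.895303; start (x,ẋ)=(-0.088700, -0.236200) → end (x,ẋ)=(-0.059635, 0.379035)
phase 2: p=0.1682, T=0.469, ωT=1.389881, cosh=2.131740, sinh=1.882635; start (x,ẋ)=(-0.059635, 0.379035) → end (x,ẋ)=(-0.076693, -0.463129)
phase 3: p=0.2845, T=0.315, ωT=0.933502, cosh=1.468288, sinh=1.075114; start (x,ẋ)=(-0.076693, -0.463129) → end (x,ẋ)=(-0.413852, -1.830804)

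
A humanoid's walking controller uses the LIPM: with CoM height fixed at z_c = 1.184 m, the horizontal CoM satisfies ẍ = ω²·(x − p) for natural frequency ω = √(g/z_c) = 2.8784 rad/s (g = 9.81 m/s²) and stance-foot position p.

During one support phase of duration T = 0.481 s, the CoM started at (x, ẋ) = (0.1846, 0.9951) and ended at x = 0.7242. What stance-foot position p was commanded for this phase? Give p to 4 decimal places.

ωT = 2.8784·0.481 = 1.384510; cosh(ωT) = 2.121658, sinh(ωT) = 1.871212
x(T) = p + (x₀−p)·cosh(ωT) + (ẋ₀/ω)·sinh(ωT) ⇒ p·(1 − cosh) = x(T) − x₀·cosh − (ẋ₀/ω)·sinh
numerator   = 0.7242 − (0.1846)·2.121658 − (0.9951/2.8784)·1.871212 = -0.314360
denominator = 1 − 2.121658 = -1.121658
p = -0.314360 / -1.121658 = 0.2803

p = 0.2803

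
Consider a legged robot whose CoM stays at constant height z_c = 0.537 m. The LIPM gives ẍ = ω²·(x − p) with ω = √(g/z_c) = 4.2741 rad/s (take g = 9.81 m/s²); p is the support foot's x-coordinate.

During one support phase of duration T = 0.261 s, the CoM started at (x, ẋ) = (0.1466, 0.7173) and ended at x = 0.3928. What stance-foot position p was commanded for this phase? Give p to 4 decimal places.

p = 0.1210

ωT = 4.2741·0.261 = 1.115540; cosh(ωT) = 1.689477, sinh(ωT) = 1.361739
x(T) = p + (x₀−p)·cosh(ωT) + (ẋ₀/ω)·sinh(ωT) ⇒ p·(1 − cosh) = x(T) − x₀·cosh − (ẋ₀/ω)·sinh
numerator   = 0.3928 − (0.1466)·1.689477 − (0.7173/4.2741)·1.361739 = -0.083411
denominator = 1 − 1.689477 = -0.689477
p = -0.083411 / -0.689477 = 0.1210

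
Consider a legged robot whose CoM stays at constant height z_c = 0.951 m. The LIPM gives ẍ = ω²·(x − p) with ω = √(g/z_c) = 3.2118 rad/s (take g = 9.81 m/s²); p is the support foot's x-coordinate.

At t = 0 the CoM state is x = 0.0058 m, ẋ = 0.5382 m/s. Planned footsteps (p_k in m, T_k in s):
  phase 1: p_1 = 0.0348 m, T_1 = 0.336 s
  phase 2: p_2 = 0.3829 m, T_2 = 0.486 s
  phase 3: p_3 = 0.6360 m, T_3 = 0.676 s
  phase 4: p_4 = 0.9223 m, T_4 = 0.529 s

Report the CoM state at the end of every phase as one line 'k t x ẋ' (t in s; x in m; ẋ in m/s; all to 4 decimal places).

1 0.3360 0.2052 0.7620
2 0.8220 0.4813 0.5958
3 1.4980 0.7516 0.4960
4 2.0270 0.8483 -0.0469

phase 1: p=0.0348, T=0.336, ωT=1.079165, cosh=1.641050, sinh=1.301171; start (x,ẋ)=(0.005800, 0.538200) → end (x,ẋ)=(0.205246, 0.762019)
phase 2: p=0.3829, T=0.486, ωT=1.560935, cosh=2.486606, sinh=2.276666; start (x,ẋ)=(0.205246, 0.762019) → end (x,ẋ)=(0.481298, 0.595802)
phase 3: p=0.6360, T=0.676, ωT=2.171177, cosh=4.441320, sinh=4.327277; start (x,ẋ)=(0.481298, 0.595802) → end (x,ẋ)=(0.751647, 0.496049)
phase 4: p=0.9223, T=0.529, ωT=1.699042, cosh=2.825783, sinh=2.642924; start (x,ẋ)=(0.751647, 0.496049) → end (x,ẋ)=(0.848261, -0.046867)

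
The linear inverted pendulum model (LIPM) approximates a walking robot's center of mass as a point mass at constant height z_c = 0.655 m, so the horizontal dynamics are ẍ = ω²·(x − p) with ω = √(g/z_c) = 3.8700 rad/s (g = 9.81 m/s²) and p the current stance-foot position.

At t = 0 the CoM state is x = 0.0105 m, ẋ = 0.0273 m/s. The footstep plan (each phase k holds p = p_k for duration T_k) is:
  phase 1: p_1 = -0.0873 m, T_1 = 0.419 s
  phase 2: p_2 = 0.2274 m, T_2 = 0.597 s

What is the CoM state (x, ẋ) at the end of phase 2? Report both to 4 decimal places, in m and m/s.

x = 1.3009, ẋ = 4.2683

phase 1: p=-0.0873, T=0.419, ωT=1.621530, cosh=2.629212, sinh=2.431616; start (x,ẋ)=(0.010500, 0.027300) → end (x,ẋ)=(0.186990, 0.992110)
phase 2: p=0.2274, T=0.597, ωT=2.310390, cosh=5.088788, sinh=4.989566; start (x,ẋ)=(0.186990, 0.992110) → end (x,ẋ)=(1.300884, 4.268339)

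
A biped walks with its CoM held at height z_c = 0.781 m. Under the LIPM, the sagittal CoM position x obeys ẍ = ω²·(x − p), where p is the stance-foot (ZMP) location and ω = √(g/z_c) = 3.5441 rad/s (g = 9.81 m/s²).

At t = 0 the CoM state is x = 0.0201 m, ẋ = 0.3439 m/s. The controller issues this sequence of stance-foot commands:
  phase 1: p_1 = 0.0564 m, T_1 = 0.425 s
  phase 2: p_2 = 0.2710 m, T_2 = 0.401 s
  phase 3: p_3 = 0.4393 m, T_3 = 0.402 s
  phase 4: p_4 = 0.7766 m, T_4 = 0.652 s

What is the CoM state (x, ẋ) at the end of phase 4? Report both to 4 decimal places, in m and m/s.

x = 0.6768, ẋ = -0.2158

phase 1: p=0.0564, T=0.425, ωT=1.506242, cosh=2.365748, sinh=2.144006; start (x,ẋ)=(0.020100, 0.343900) → end (x,ẋ)=(0.178566, 0.537752)
phase 2: p=0.2710, T=0.401, ωT=1.421184, cosh=2.191725, sinh=1.950297; start (x,ẋ)=(0.178566, 0.537752) → end (x,ẋ)=(0.364332, 0.539697)
phase 3: p=0.4393, T=0.402, ωT=1.424728, cosh=2.198651, sinh=1.958077; start (x,ẋ)=(0.364332, 0.539697) → end (x,ẋ)=(0.572648, 0.666354)
phase 4: p=0.7766, T=0.652, ωT=2.310753, cosh=5.090601, sinh=4.991415; start (x,ẋ)=(0.572648, 0.666354) → end (x,ẋ)=(0.676837, -0.215782)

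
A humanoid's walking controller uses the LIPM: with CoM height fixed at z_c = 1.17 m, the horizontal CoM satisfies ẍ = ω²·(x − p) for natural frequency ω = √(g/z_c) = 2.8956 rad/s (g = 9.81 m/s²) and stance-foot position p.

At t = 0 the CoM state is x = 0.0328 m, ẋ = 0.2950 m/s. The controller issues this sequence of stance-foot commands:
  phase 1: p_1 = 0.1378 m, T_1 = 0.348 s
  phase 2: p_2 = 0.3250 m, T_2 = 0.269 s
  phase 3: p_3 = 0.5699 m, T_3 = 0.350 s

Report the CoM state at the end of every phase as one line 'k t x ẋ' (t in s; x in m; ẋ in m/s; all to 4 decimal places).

phase 1: p=0.1378, T=0.348, ωT=1.007669, cosh=1.552138, sinh=1.187069; start (x,ẋ)=(0.032800, 0.295000) → end (x,ẋ)=(0.095763, 0.096967)
phase 2: p=0.3250, T=0.269, ωT=0.778916, cosh=1.319006, sinh=0.860103; start (x,ẋ)=(0.095763, 0.096967) → end (x,ẋ)=(0.051437, -0.443020)
phase 3: p=0.5699, T=0.350, ωT=1.013460, cosh=1.559039, sinh=1.196078; start (x,ẋ)=(0.051437, -0.443020) → end (x,ẋ)=(-0.421401, -2.486311)

1 0.3480 0.0958 0.0970
2 0.6170 0.0514 -0.4430
3 0.9670 -0.4214 -2.4863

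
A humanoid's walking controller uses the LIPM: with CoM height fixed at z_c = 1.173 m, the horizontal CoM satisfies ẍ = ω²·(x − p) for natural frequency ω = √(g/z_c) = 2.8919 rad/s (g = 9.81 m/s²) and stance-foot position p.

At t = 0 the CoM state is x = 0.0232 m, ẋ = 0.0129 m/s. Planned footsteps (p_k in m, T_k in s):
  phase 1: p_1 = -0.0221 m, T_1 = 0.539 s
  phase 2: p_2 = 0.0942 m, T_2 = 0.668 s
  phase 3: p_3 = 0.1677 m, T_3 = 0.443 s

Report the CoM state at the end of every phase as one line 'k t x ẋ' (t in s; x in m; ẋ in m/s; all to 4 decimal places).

phase 1: p=-0.0221, T=0.539, ωT=1.558734, cosh=2.481602, sinh=2.271199; start (x,ẋ)=(0.023200, 0.012900) → end (x,ẋ)=(0.100448, 0.329547)
phase 2: p=0.0942, T=0.668, ωT=1.931789, cosh=3.523368, sinh=3.378480; start (x,ẋ)=(0.100448, 0.329547) → end (x,ẋ)=(0.501208, 1.222157)
phase 3: p=0.1677, T=0.443, ωT=1.281112, cosh=1.939184, sinh=1.661456; start (x,ẋ)=(0.501208, 1.222157) → end (x,ẋ)=(1.516588, 3.972415)

1 0.5390 0.1004 0.3295
2 1.2070 0.5012 1.2222
3 1.6500 1.5166 3.9724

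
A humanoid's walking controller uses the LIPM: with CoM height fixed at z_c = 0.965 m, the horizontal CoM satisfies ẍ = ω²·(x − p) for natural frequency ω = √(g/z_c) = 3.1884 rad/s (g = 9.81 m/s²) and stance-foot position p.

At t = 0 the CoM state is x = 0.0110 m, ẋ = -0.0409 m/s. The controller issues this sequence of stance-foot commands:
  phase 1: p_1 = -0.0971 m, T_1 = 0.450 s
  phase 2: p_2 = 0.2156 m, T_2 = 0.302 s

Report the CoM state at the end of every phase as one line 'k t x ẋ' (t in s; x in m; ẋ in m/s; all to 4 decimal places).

phase 1: p=-0.0971, T=0.450, ωT=1.434780, cosh=2.218444, sinh=1.980277; start (x,ẋ)=(0.011000, -0.040900) → end (x,ẋ)=(0.117311, 0.591800)
phase 2: p=0.2156, T=0.302, ωT=0.962897, cosh=1.500529, sinh=1.118744; start (x,ẋ)=(0.117311, 0.591800) → end (x,ẋ)=(0.275765, 0.537417)

1 0.4500 0.1173 0.5918
2 0.7520 0.2758 0.5374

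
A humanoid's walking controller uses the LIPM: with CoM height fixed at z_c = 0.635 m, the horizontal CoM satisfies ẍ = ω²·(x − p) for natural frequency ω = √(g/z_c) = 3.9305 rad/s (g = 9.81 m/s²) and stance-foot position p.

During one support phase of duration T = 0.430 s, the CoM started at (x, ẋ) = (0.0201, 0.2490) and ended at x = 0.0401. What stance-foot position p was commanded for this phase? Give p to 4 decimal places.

p = 0.1010

ωT = 3.9305·0.430 = 1.690115; cosh(ωT) = 2.802301, sinh(ωT) = 2.617803
x(T) = p + (x₀−p)·cosh(ωT) + (ẋ₀/ω)·sinh(ωT) ⇒ p·(1 − cosh) = x(T) − x₀·cosh − (ẋ₀/ω)·sinh
numerator   = 0.0401 − (0.0201)·2.802301 − (0.2490/3.9305)·2.617803 = -0.182066
denominator = 1 − 2.802301 = -1.802301
p = -0.182066 / -1.802301 = 0.1010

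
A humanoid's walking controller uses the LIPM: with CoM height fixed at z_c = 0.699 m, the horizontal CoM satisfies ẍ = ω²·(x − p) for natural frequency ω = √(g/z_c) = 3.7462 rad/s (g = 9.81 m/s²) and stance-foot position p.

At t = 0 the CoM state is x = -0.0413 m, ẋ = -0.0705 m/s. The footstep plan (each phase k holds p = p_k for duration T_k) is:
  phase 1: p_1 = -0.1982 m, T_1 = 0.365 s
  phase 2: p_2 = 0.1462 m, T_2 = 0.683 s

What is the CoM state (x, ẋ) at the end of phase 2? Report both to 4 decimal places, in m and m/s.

x = 1.4107, ẋ = 4.8240

phase 1: p=-0.1982, T=0.365, ωT=1.367363, cosh=2.089882, sinh=1.835104; start (x,ẋ)=(-0.041300, -0.070500) → end (x,ẋ)=(0.095168, 0.931299)
phase 2: p=0.1462, T=0.683, ωT=2.558655, cosh=6.497917, sinh=6.420508; start (x,ẋ)=(0.095168, 0.931299) → end (x,ẋ)=(1.410723, 4.824044)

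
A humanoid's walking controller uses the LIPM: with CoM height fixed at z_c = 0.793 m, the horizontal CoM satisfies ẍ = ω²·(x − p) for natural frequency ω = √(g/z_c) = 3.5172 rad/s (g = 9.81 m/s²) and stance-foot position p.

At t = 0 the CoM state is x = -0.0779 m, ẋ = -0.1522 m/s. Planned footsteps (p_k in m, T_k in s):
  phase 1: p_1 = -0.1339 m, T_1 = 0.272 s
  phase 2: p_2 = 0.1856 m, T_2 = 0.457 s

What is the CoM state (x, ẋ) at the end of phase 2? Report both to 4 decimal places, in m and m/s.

x = -0.5570, ẋ = -2.4137

phase 1: p=-0.1339, T=0.272, ωT=0.956678, cosh=1.493601, sinh=1.109435; start (x,ẋ)=(-0.077900, -0.152200) → end (x,ẋ)=(-0.098267, -0.008808)
phase 2: p=0.1856, T=0.457, ωT=1.607360, cosh=2.595020, sinh=2.394604; start (x,ẋ)=(-0.098267, -0.008808) → end (x,ẋ)=(-0.557037, -2.413670)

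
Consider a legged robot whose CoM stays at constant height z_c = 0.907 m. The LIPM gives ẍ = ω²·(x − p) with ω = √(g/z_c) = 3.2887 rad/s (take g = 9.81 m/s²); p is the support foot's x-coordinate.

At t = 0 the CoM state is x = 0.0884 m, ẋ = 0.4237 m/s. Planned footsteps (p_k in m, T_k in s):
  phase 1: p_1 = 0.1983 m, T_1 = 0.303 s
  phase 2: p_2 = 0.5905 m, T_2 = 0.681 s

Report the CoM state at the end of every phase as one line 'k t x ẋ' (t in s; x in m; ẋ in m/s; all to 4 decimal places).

phase 1: p=0.1983, T=0.303, ωT=0.996476, cosh=1.538949, sinh=1.169771; start (x,ẋ)=(0.088400, 0.423700) → end (x,ẋ)=(0.179877, 0.229265)
phase 2: p=0.5905, T=0.681, ωT=2.239605, cosh=4.748060, sinh=4.641559; start (x,ẋ)=(0.179877, 0.229265) → end (x,ẋ)=(-1.035586, -5.179472)

1 0.3030 0.1799 0.2293
2 0.9840 -1.0356 -5.1795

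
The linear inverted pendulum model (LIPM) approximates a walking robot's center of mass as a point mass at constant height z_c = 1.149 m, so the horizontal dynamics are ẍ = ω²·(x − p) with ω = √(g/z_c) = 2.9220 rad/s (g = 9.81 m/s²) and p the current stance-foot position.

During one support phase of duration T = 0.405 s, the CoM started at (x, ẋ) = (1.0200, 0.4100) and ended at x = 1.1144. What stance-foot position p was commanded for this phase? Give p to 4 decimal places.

p = 1.1641

ωT = 2.9220·0.405 = 1.183410; cosh(ωT) = 1.785862, sinh(ωT) = 1.479629
x(T) = p + (x₀−p)·cosh(ωT) + (ẋ₀/ω)·sinh(ωT) ⇒ p·(1 − cosh) = x(T) − x₀·cosh − (ẋ₀/ω)·sinh
numerator   = 1.1144 − (1.0200)·1.785862 − (0.4100/2.9220)·1.479629 = -0.914793
denominator = 1 − 1.785862 = -0.785862
p = -0.914793 / -0.785862 = 1.1641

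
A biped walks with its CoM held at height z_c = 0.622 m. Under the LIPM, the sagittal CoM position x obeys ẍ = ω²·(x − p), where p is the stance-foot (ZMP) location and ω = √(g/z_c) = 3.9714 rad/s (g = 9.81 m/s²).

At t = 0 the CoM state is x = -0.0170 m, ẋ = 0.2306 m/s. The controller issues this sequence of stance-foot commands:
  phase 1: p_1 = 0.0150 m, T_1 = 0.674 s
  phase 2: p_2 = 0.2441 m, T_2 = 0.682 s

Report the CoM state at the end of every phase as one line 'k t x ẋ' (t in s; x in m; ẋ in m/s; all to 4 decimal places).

phase 1: p=0.0150, T=0.674, ωT=2.676724, cosh=7.303087, sinh=7.234298; start (x,ẋ)=(-0.017000, 0.230600) → end (x,ẋ)=(0.201362, 0.764722)
phase 2: p=0.2441, T=0.682, ωT=2.708495, cosh=7.536654, sinh=7.470017; start (x,ẋ)=(0.201362, 0.764722) → end (x,ẋ)=(1.360405, 4.495563)

1 0.6740 0.2014 0.7647
2 1.3560 1.3604 4.4956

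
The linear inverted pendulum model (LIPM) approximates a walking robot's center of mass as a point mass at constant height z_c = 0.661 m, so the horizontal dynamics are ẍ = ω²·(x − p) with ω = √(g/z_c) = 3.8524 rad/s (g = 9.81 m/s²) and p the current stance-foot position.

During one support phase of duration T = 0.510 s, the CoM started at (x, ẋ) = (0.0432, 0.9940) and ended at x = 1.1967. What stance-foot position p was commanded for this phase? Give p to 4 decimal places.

ωT = 3.8524·0.510 = 1.964724; cosh(ωT) = 3.636569, sinh(ωT) = 3.496375
x(T) = p + (x₀−p)·cosh(ωT) + (ẋ₀/ω)·sinh(ωT) ⇒ p·(1 − cosh) = x(T) − x₀·cosh − (ẋ₀/ω)·sinh
numerator   = 1.1967 − (0.0432)·3.636569 − (0.9940/3.8524)·3.496375 = 0.137462
denominator = 1 − 3.636569 = -2.636569
p = 0.137462 / -2.636569 = -0.0521

p = -0.0521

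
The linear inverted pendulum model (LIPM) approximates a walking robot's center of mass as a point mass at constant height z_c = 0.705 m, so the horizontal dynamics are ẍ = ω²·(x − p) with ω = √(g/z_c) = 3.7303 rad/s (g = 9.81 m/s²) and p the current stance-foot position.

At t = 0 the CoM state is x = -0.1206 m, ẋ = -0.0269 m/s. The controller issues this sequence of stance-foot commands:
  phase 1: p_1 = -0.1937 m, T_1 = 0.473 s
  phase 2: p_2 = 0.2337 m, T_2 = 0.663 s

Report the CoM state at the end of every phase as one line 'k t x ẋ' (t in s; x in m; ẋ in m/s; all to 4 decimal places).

phase 1: p=-0.1937, T=0.473, ωT=1.764432, cosh=3.004769, sinh=2.833485; start (x,ẋ)=(-0.120600, -0.026900) → end (x,ẋ)=(0.005516, 0.691820)
phase 2: p=0.2337, T=0.663, ωT=2.473189, cosh=5.972262, sinh=5.887946; start (x,ẋ)=(0.005516, 0.691820) → end (x,ẋ)=(-0.037099, -0.880061)

1 0.4730 0.0055 0.6918
2 1.1360 -0.0371 -0.8801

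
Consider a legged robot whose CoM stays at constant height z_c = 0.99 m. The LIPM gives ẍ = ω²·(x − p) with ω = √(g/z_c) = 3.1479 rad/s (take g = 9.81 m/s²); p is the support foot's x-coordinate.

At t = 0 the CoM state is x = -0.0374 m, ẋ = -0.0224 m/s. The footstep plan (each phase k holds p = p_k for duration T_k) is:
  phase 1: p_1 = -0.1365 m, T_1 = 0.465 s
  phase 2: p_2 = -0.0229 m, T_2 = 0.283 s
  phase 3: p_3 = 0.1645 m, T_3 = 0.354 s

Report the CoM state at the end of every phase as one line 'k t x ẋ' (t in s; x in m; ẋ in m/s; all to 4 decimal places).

1 0.4650 0.0746 0.5871
2 0.7480 0.3049 1.1468
3 1.1020 0.8968 2.5367

phase 1: p=-0.1365, T=0.465, ωT=1.463774, cosh=2.276800, sinh=2.045439; start (x,ẋ)=(-0.037400, -0.022400) → end (x,ẋ)=(0.074576, 0.587088)
phase 2: p=-0.0229, T=0.283, ωT=0.890856, cosh=1.423759, sinh=1.013455; start (x,ẋ)=(0.074576, 0.587088) → end (x,ẋ)=(0.304893, 1.146845)
phase 3: p=0.1645, T=0.354, ωT=1.114357, cosh=1.687867, sinh=1.359740; start (x,ẋ)=(0.304893, 1.146845) → end (x,ẋ)=(0.896846, 2.536650)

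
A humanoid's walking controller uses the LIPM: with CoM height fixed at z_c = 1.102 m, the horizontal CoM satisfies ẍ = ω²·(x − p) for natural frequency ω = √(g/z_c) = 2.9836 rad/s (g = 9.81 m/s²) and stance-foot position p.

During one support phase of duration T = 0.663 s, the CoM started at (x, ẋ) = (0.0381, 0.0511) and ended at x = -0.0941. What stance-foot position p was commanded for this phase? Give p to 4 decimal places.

p = 0.1100

ωT = 2.9836·0.663 = 1.978127; cosh(ωT) = 3.683758, sinh(ωT) = 3.545430
x(T) = p + (x₀−p)·cosh(ωT) + (ẋ₀/ω)·sinh(ωT) ⇒ p·(1 − cosh) = x(T) − x₀·cosh − (ẋ₀/ω)·sinh
numerator   = -0.0941 − (0.0381)·3.683758 − (0.0511/2.9836)·3.545430 = -0.295174
denominator = 1 − 3.683758 = -2.683758
p = -0.295174 / -2.683758 = 0.1100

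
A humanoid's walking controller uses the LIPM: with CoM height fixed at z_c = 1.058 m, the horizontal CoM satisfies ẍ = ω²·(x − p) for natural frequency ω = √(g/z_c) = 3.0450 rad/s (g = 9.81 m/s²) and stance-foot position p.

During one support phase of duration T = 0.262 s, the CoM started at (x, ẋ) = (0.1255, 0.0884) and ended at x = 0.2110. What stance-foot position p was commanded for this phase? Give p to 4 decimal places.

p = -0.0528

ωT = 3.0450·0.262 = 0.797790; cosh(ωT) = 1.335475, sinh(ωT) = 0.885152
x(T) = p + (x₀−p)·cosh(ωT) + (ẋ₀/ω)·sinh(ωT) ⇒ p·(1 − cosh) = x(T) − x₀·cosh − (ẋ₀/ω)·sinh
numerator   = 0.2110 − (0.1255)·1.335475 − (0.0884/3.0450)·0.885152 = 0.017701
denominator = 1 − 1.335475 = -0.335475
p = 0.017701 / -0.335475 = -0.0528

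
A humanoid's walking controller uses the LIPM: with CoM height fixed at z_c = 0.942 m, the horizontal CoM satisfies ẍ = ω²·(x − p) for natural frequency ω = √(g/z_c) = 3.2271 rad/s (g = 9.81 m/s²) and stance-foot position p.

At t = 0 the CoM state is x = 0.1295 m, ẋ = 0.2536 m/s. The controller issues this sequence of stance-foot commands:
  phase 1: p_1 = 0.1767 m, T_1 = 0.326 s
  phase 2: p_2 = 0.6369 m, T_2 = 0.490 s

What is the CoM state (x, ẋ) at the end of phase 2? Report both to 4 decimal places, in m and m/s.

phase 1: p=0.1767, T=0.326, ωT=1.052035, cosh=1.606349, sinh=1.257122; start (x,ẋ)=(0.129500, 0.253600) → end (x,ẋ)=(0.199671, 0.215886)
phase 2: p=0.6369, T=0.490, ωT=1.581279, cosh=2.533441, sinh=2.327729; start (x,ẋ)=(0.199671, 0.215886) → end (x,ẋ)=(-0.315074, -2.737450)

x = -0.3151, ẋ = -2.7375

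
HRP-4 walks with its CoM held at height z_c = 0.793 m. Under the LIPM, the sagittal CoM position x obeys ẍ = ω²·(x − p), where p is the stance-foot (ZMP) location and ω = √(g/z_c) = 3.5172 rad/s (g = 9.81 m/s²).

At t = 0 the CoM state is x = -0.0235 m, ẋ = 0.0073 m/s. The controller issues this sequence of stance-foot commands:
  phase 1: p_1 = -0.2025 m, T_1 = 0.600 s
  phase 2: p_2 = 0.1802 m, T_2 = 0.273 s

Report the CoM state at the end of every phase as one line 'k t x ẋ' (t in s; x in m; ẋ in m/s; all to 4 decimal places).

phase 1: p=-0.2025, T=0.600, ωT=2.110320, cosh=4.186040, sinh=4.064841; start (x,ẋ)=(-0.023500, 0.007300) → end (x,ẋ)=(0.555238, 2.589696)
phase 2: p=0.1802, T=0.273, ωT=0.960196, cosh=1.497513, sinh=1.114695; start (x,ẋ)=(0.555238, 2.589696) → end (x,ẋ)=(1.562568, 5.348477)

1 0.6000 0.5552 2.5897
2 0.8730 1.5626 5.3485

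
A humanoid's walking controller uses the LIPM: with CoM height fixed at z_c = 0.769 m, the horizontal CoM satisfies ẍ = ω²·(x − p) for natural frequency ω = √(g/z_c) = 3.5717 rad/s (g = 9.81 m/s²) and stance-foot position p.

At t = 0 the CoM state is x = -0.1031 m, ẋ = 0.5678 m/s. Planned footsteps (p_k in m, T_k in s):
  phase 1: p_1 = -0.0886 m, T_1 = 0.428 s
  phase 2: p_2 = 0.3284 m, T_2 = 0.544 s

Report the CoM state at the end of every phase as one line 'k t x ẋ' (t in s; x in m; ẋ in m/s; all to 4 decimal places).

1 0.4280 0.2258 1.2571
2 0.9720 1.1659 3.2240

phase 1: p=-0.0886, T=0.428, ωT=1.528688, cosh=2.414470, sinh=2.197650; start (x,ẋ)=(-0.103100, 0.567800) → end (x,ẋ)=(0.225755, 1.257121)
phase 2: p=0.3284, T=0.544, ωT=1.943005, cosh=3.561482, sinh=3.418210; start (x,ẋ)=(0.225755, 1.257121) → end (x,ẋ)=(1.165928, 3.224036)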